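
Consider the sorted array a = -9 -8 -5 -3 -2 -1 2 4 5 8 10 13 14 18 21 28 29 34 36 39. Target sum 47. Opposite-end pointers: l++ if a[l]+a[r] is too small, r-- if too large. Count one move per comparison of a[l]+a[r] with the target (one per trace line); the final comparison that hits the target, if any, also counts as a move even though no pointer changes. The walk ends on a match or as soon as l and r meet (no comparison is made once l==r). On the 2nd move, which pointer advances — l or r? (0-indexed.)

l

[0,19] -9+39=30 <47 → l++
[1,19] -8+39=31 <47 → l++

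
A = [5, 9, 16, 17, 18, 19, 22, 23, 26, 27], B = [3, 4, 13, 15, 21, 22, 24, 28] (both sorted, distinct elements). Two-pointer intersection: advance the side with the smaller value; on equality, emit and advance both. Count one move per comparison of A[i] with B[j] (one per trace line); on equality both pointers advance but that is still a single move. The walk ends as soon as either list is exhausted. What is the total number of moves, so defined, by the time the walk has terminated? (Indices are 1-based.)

16 moves

[i=1,j=1] 5>3 → j++
[i=1,j=2] 5>4 → j++
[i=1,j=3] 5<13 → i++
[i=2,j=3] 9<13 → i++
[i=3,j=3] 16>13 → j++
[i=3,j=4] 16>15 → j++
[i=3,j=5] 16<21 → i++
[i=4,j=5] 17<21 → i++
[i=5,j=5] 18<21 → i++
[i=6,j=5] 19<21 → i++
[i=7,j=5] 22>21 → j++
[i=7,j=6] 22==22 emit → i++,j++
[i=8,j=7] 23<24 → i++
[i=9,j=7] 26>24 → j++
[i=9,j=8] 26<28 → i++
[i=10,j=8] 27<28 → i++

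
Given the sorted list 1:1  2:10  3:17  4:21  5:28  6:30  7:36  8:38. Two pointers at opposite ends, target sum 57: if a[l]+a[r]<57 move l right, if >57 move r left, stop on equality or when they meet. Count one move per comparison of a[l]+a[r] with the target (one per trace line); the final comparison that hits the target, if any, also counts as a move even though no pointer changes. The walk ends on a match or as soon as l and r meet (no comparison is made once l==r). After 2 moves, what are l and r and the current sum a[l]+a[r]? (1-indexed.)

[1,8] 1+38=39 <57 → l++
[2,8] 10+38=48 <57 → l++

l=3, r=8, sum=55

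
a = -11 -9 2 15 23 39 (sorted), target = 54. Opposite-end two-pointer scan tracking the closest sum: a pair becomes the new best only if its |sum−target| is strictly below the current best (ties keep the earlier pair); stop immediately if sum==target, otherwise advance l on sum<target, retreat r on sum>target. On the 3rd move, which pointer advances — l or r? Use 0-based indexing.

l

l=0 r=5: -11+39=28 d=26 *, l++
l=1 r=5: -9+39=30 d=24 *, l++
l=2 r=5: 2+39=41 d=13 *, l++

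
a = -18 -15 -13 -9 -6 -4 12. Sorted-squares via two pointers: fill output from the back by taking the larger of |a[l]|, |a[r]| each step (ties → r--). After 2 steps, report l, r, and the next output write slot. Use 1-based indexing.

l=3, r=7, next write slot=5

l=1 r=7: |-18|>|12| out[7]=324, l++
l=2 r=7: |-15|>|12| out[6]=225, l++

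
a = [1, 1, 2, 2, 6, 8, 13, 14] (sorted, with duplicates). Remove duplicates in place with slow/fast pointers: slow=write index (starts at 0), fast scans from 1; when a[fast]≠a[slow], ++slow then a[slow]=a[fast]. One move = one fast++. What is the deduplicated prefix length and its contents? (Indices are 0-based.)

(s=0,f=1) a[fast]=1=a[slow] dup → fast++
(s=0,f=2) a[fast]=2≠a[slow]=1 write a[1]=2 → slow++,fast++
(s=1,f=3) a[fast]=2=a[slow] dup → fast++
(s=1,f=4) a[fast]=6≠a[slow]=2 write a[2]=6 → slow++,fast++
(s=2,f=5) a[fast]=8≠a[slow]=6 write a[3]=8 → slow++,fast++
(s=3,f=6) a[fast]=13≠a[slow]=8 write a[4]=13 → slow++,fast++
(s=4,f=7) a[fast]=14≠a[slow]=13 write a[5]=14 → slow++,fast++

length 6; prefix = [1, 2, 6, 8, 13, 14]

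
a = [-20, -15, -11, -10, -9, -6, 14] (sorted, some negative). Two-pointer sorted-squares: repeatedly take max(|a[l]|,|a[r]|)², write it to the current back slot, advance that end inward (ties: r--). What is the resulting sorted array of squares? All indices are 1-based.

[36, 81, 100, 121, 196, 225, 400]

[1,7] |-20|>|14| out[7]=400 → l++
[2,7] |-15|>|14| out[6]=225 → l++
[3,7] |-11|<=|14| out[5]=196 → r--
[3,6] |-11|>|-6| out[4]=121 → l++
[4,6] |-10|>|-6| out[3]=100 → l++
[5,6] |-9|>|-6| out[2]=81 → l++
[6,6] |-6|<=|-6| out[1]=36 → r--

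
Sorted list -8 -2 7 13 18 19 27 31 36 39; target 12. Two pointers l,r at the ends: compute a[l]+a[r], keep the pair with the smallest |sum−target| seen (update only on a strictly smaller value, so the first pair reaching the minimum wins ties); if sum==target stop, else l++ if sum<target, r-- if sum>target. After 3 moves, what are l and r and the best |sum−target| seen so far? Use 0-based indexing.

l=0 r=9: -8+39=31 d=19 *, r--
l=0 r=8: -8+36=28 d=16 *, r--
l=0 r=7: -8+31=23 d=11 *, r--

l=0, r=6, best |Δ|=11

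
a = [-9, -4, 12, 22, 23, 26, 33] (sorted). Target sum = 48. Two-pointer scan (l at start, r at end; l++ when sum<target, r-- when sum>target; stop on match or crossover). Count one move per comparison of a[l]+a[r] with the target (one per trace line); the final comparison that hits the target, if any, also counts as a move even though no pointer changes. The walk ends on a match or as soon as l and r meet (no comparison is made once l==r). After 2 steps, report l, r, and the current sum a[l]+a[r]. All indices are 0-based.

l=0 r=6: -9+33=24 <48, l++
l=1 r=6: -4+33=29 <48, l++

l=2, r=6, sum=45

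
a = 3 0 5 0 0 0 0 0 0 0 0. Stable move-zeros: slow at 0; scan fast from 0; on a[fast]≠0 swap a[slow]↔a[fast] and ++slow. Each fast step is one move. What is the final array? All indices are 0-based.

slow=0 fast=0: a[fast]=3≠0 swap→a[0]=3, slow++,fast++
slow=1 fast=1: a[fast]=0, fast++
slow=1 fast=2: a[fast]=5≠0 swap→a[1]=5, slow++,fast++
slow=2 fast=3: a[fast]=0, fast++
slow=2 fast=4: a[fast]=0, fast++
slow=2 fast=5: a[fast]=0, fast++
slow=2 fast=6: a[fast]=0, fast++
slow=2 fast=7: a[fast]=0, fast++
slow=2 fast=8: a[fast]=0, fast++
slow=2 fast=9: a[fast]=0, fast++
slow=2 fast=10: a[fast]=0, fast++

[3, 5, 0, 0, 0, 0, 0, 0, 0, 0, 0]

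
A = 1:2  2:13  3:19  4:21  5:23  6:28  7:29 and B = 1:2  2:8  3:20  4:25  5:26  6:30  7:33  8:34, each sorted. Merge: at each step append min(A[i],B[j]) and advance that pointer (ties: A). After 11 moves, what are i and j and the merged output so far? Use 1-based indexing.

i=1 j=1: A[i]=2<=B[j]=2 take 2, i++
i=2 j=1: A[i]=13>B[j]=2 take 2, j++
i=2 j=2: A[i]=13>B[j]=8 take 8, j++
i=2 j=3: A[i]=13<=B[j]=20 take 13, i++
i=3 j=3: A[i]=19<=B[j]=20 take 19, i++
i=4 j=3: A[i]=21>B[j]=20 take 20, j++
i=4 j=4: A[i]=21<=B[j]=25 take 21, i++
i=5 j=4: A[i]=23<=B[j]=25 take 23, i++
i=6 j=4: A[i]=28>B[j]=25 take 25, j++
i=6 j=5: A[i]=28>B[j]=26 take 26, j++
i=6 j=6: A[i]=28<=B[j]=30 take 28, i++

i=7, j=6, merged so far=[2, 2, 8, 13, 19, 20, 21, 23, 25, 26, 28]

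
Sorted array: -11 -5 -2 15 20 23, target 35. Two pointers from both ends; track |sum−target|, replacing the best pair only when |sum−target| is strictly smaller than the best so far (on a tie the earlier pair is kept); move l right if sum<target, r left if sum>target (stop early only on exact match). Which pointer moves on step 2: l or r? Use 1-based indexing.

l

l=1 r=6: -11+23=12 d=23 *, l++
l=2 r=6: -5+23=18 d=17 *, l++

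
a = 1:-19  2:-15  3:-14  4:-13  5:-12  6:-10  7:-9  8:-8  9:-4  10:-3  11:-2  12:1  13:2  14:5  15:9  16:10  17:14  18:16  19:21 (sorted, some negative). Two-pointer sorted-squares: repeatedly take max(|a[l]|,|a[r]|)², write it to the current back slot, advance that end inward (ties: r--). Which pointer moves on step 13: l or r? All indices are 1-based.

l

[1,19] |-19|<=|21| out[19]=441 → r--
[1,18] |-19|>|16| out[18]=361 → l++
[2,18] |-15|<=|16| out[17]=256 → r--
[2,17] |-15|>|14| out[16]=225 → l++
[3,17] |-14|<=|14| out[15]=196 → r--
[3,16] |-14|>|10| out[14]=196 → l++
[4,16] |-13|>|10| out[13]=169 → l++
[5,16] |-12|>|10| out[12]=144 → l++
[6,16] |-10|<=|10| out[11]=100 → r--
[6,15] |-10|>|9| out[10]=100 → l++
[7,15] |-9|<=|9| out[9]=81 → r--
[7,14] |-9|>|5| out[8]=81 → l++
[8,14] |-8|>|5| out[7]=64 → l++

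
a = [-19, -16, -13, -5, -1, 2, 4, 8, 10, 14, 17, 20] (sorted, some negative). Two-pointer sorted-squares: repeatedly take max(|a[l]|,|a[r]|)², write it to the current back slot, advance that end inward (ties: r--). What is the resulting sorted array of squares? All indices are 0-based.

[1, 4, 16, 25, 64, 100, 169, 196, 256, 289, 361, 400]

[0,11] |-19|<=|20| out[11]=400 → r--
[0,10] |-19|>|17| out[10]=361 → l++
[1,10] |-16|<=|17| out[9]=289 → r--
[1,9] |-16|>|14| out[8]=256 → l++
[2,9] |-13|<=|14| out[7]=196 → r--
[2,8] |-13|>|10| out[6]=169 → l++
[3,8] |-5|<=|10| out[5]=100 → r--
[3,7] |-5|<=|8| out[4]=64 → r--
[3,6] |-5|>|4| out[3]=25 → l++
[4,6] |-1|<=|4| out[2]=16 → r--
[4,5] |-1|<=|2| out[1]=4 → r--
[4,4] |-1|<=|-1| out[0]=1 → r--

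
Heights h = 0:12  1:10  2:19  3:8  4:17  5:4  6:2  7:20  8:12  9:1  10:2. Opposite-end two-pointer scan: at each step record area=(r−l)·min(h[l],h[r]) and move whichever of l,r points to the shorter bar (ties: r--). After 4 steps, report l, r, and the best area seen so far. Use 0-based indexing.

l=1, r=7, best area=96

l=0 r=10: min(12,2)*10=20 best=20 *, r--
l=0 r=9: min(12,1)*9=9 best=20, r--
l=0 r=8: min(12,12)*8=96 best=96 *, r--
l=0 r=7: min(12,20)*7=84 best=96, l++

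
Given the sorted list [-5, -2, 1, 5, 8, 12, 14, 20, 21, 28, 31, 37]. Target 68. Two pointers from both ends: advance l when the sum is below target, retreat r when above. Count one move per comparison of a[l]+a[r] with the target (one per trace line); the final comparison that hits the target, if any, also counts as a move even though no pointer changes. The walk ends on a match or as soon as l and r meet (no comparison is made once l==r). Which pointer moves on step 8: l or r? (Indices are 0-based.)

l

l=0 r=11: -5+37=32 <68, l++
l=1 r=11: -2+37=35 <68, l++
l=2 r=11: 1+37=38 <68, l++
l=3 r=11: 5+37=42 <68, l++
l=4 r=11: 8+37=45 <68, l++
l=5 r=11: 12+37=49 <68, l++
l=6 r=11: 14+37=51 <68, l++
l=7 r=11: 20+37=57 <68, l++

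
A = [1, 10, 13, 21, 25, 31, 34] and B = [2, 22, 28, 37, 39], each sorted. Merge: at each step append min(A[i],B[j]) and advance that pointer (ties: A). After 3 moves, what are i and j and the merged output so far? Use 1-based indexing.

i=3, j=2, merged so far=[1, 2, 10]

i=1 j=1: A[i]=1<=B[j]=2 take 1, i++
i=2 j=1: A[i]=10>B[j]=2 take 2, j++
i=2 j=2: A[i]=10<=B[j]=22 take 10, i++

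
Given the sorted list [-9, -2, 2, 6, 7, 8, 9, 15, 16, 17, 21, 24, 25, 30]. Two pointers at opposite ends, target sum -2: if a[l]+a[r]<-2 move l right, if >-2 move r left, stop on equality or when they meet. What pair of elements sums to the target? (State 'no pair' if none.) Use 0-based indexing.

(-9, 7)

l=0 r=13: -9+30=21 >-2, r--
l=0 r=12: -9+25=16 >-2, r--
l=0 r=11: -9+24=15 >-2, r--
l=0 r=10: -9+21=12 >-2, r--
l=0 r=9: -9+17=8 >-2, r--
l=0 r=8: -9+16=7 >-2, r--
l=0 r=7: -9+15=6 >-2, r--
l=0 r=6: -9+9=0 >-2, r--
l=0 r=5: -9+8=-1 >-2, r--
l=0 r=4: -9+7=-2, found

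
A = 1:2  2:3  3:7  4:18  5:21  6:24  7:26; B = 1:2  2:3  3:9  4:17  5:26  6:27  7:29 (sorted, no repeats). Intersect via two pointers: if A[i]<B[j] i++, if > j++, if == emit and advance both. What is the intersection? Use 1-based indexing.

[i=1,j=1] 2==2 emit → i++,j++
[i=2,j=2] 3==3 emit → i++,j++
[i=3,j=3] 7<9 → i++
[i=4,j=3] 18>9 → j++
[i=4,j=4] 18>17 → j++
[i=4,j=5] 18<26 → i++
[i=5,j=5] 21<26 → i++
[i=6,j=5] 24<26 → i++
[i=7,j=5] 26==26 emit → i++,j++

intersection = [2, 3, 26]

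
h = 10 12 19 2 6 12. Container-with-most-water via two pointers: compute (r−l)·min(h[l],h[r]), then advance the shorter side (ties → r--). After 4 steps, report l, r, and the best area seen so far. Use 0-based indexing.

l=0 r=5: min(10,12)*5=50 best=50 *, l++
l=1 r=5: min(12,12)*4=48 best=50, r--
l=1 r=4: min(12,6)*3=18 best=50, r--
l=1 r=3: min(12,2)*2=4 best=50, r--

l=1, r=2, best area=50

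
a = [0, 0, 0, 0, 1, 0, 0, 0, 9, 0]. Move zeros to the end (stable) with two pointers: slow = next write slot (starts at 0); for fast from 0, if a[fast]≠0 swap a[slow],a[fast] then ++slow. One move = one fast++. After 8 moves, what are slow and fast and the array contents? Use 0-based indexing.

slow=0 fast=0: a[fast]=0, fast++
slow=0 fast=1: a[fast]=0, fast++
slow=0 fast=2: a[fast]=0, fast++
slow=0 fast=3: a[fast]=0, fast++
slow=0 fast=4: a[fast]=1≠0 swap→a[0]=1, slow++,fast++
slow=1 fast=5: a[fast]=0, fast++
slow=1 fast=6: a[fast]=0, fast++
slow=1 fast=7: a[fast]=0, fast++

slow=1, fast=8, a=[1, 0, 0, 0, 0, 0, 0, 0, 9, 0]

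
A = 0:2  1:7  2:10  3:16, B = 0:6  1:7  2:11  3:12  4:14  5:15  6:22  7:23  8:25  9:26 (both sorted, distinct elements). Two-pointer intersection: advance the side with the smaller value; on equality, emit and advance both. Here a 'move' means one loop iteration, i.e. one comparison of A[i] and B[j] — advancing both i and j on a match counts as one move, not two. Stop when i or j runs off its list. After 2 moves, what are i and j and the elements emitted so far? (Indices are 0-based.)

[i=0,j=0] 2<6 → i++
[i=1,j=0] 7>6 → j++

i=1, j=1, emitted=[]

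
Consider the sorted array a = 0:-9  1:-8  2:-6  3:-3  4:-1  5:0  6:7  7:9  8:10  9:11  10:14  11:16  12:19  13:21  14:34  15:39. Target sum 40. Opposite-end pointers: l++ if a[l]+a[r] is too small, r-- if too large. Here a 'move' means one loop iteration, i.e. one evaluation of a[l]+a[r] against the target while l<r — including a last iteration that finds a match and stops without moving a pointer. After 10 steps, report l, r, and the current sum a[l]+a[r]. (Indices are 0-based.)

l=8, r=13, sum=31

l=0 r=15: -9+39=30 <40, l++
l=1 r=15: -8+39=31 <40, l++
l=2 r=15: -6+39=33 <40, l++
l=3 r=15: -3+39=36 <40, l++
l=4 r=15: -1+39=38 <40, l++
l=5 r=15: 0+39=39 <40, l++
l=6 r=15: 7+39=46 >40, r--
l=6 r=14: 7+34=41 >40, r--
l=6 r=13: 7+21=28 <40, l++
l=7 r=13: 9+21=30 <40, l++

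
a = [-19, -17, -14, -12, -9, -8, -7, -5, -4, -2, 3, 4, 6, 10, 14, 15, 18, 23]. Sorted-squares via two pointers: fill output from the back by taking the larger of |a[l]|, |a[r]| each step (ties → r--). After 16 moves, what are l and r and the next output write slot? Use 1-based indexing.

l=10, r=11, next write slot=2

[1,18] |-19|<=|23| out[18]=529 → r--
[1,17] |-19|>|18| out[17]=361 → l++
[2,17] |-17|<=|18| out[16]=324 → r--
[2,16] |-17|>|15| out[15]=289 → l++
[3,16] |-14|<=|15| out[14]=225 → r--
[3,15] |-14|<=|14| out[13]=196 → r--
[3,14] |-14|>|10| out[12]=196 → l++
[4,14] |-12|>|10| out[11]=144 → l++
[5,14] |-9|<=|10| out[10]=100 → r--
[5,13] |-9|>|6| out[9]=81 → l++
[6,13] |-8|>|6| out[8]=64 → l++
[7,13] |-7|>|6| out[7]=49 → l++
[8,13] |-5|<=|6| out[6]=36 → r--
[8,12] |-5|>|4| out[5]=25 → l++
[9,12] |-4|<=|4| out[4]=16 → r--
[9,11] |-4|>|3| out[3]=16 → l++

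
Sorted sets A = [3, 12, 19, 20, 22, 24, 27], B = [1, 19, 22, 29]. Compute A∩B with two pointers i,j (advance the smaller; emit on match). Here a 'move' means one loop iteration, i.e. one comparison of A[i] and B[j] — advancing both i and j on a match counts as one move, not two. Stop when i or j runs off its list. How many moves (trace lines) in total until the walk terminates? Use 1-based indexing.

8 moves

i=1 j=1: 3>1, j++
i=1 j=2: 3<19, i++
i=2 j=2: 12<19, i++
i=3 j=2: 19==19 emit, i++,j++
i=4 j=3: 20<22, i++
i=5 j=3: 22==22 emit, i++,j++
i=6 j=4: 24<29, i++
i=7 j=4: 27<29, i++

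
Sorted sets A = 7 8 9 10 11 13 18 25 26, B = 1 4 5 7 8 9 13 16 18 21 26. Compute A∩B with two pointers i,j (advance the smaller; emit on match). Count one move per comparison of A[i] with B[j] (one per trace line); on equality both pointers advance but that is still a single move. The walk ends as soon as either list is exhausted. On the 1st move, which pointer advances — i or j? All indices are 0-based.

[i=0,j=0] 7>1 → j++

j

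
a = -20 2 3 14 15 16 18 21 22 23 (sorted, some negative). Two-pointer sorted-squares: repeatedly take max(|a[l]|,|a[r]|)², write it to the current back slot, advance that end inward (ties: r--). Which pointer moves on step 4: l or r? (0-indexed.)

l=0 r=9: |-20|<=|23| out[9]=529, r--
l=0 r=8: |-20|<=|22| out[8]=484, r--
l=0 r=7: |-20|<=|21| out[7]=441, r--
l=0 r=6: |-20|>|18| out[6]=400, l++

l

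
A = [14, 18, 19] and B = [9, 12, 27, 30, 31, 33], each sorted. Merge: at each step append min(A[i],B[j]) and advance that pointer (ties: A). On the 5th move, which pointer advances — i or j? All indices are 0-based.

i

[i=0,j=0] A[i]=14>B[j]=9 take 9 → j++
[i=0,j=1] A[i]=14>B[j]=12 take 12 → j++
[i=0,j=2] A[i]=14<=B[j]=27 take 14 → i++
[i=1,j=2] A[i]=18<=B[j]=27 take 18 → i++
[i=2,j=2] A[i]=19<=B[j]=27 take 19 → i++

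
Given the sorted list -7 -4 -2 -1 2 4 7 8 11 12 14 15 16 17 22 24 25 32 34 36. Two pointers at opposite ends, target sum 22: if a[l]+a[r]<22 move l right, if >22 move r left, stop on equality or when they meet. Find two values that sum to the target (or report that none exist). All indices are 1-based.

(-2, 24)

[1,20] -7+36=29 >22 → r--
[1,19] -7+34=27 >22 → r--
[1,18] -7+32=25 >22 → r--
[1,17] -7+25=18 <22 → l++
[2,17] -4+25=21 <22 → l++
[3,17] -2+25=23 >22 → r--
[3,16] -2+24=22 → found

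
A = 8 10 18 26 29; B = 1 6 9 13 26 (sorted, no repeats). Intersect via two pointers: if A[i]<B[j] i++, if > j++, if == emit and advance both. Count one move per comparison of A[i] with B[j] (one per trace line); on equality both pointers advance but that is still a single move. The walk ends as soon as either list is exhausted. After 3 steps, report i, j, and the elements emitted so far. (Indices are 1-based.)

[i=1,j=1] 8>1 → j++
[i=1,j=2] 8>6 → j++
[i=1,j=3] 8<9 → i++

i=2, j=3, emitted=[]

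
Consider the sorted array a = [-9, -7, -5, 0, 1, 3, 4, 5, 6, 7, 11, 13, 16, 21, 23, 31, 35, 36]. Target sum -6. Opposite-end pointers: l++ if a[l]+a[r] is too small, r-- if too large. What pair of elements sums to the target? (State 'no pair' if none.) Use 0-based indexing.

l=0 r=17: -9+36=27 >-6, r--
l=0 r=16: -9+35=26 >-6, r--
l=0 r=15: -9+31=22 >-6, r--
l=0 r=14: -9+23=14 >-6, r--
l=0 r=13: -9+21=12 >-6, r--
l=0 r=12: -9+16=7 >-6, r--
l=0 r=11: -9+13=4 >-6, r--
l=0 r=10: -9+11=2 >-6, r--
l=0 r=9: -9+7=-2 >-6, r--
l=0 r=8: -9+6=-3 >-6, r--
l=0 r=7: -9+5=-4 >-6, r--
l=0 r=6: -9+4=-5 >-6, r--
l=0 r=5: -9+3=-6, found

(-9, 3)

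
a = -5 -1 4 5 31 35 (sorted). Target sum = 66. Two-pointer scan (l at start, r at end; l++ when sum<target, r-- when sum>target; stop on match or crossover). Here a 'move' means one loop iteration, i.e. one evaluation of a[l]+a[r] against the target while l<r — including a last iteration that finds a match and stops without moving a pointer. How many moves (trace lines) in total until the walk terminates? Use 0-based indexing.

5 moves

[0,5] -5+35=30 <66 → l++
[1,5] -1+35=34 <66 → l++
[2,5] 4+35=39 <66 → l++
[3,5] 5+35=40 <66 → l++
[4,5] 31+35=66 → found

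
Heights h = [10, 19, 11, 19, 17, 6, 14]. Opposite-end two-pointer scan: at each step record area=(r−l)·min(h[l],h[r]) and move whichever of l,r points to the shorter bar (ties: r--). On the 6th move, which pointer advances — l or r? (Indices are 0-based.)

r

l=0 r=6: min(10,14)*6=60 best=60 *, l++
l=1 r=6: min(19,14)*5=70 best=70 *, r--
l=1 r=5: min(19,6)*4=24 best=70, r--
l=1 r=4: min(19,17)*3=51 best=70, r--
l=1 r=3: min(19,19)*2=38 best=70, r--
l=1 r=2: min(19,11)*1=11 best=70, r--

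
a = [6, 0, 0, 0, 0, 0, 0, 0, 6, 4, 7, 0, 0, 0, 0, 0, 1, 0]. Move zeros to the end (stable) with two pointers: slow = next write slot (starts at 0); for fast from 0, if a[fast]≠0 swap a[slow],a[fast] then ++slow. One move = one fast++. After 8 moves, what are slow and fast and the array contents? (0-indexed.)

(s=0,f=0) a[fast]=6≠0 swap→a[0]=6 → slow++,fast++
(s=1,f=1) a[fast]=0 → fast++
(s=1,f=2) a[fast]=0 → fast++
(s=1,f=3) a[fast]=0 → fast++
(s=1,f=4) a[fast]=0 → fast++
(s=1,f=5) a[fast]=0 → fast++
(s=1,f=6) a[fast]=0 → fast++
(s=1,f=7) a[fast]=0 → fast++

slow=1, fast=8, a=[6, 0, 0, 0, 0, 0, 0, 0, 6, 4, 7, 0, 0, 0, 0, 0, 1, 0]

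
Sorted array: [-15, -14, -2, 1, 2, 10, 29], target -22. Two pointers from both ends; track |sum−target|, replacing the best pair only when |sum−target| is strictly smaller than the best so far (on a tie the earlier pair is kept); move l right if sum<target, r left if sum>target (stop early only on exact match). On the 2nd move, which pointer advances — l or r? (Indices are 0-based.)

l=0 r=6: -15+29=14 d=36 *, r--
l=0 r=5: -15+10=-5 d=17 *, r--

r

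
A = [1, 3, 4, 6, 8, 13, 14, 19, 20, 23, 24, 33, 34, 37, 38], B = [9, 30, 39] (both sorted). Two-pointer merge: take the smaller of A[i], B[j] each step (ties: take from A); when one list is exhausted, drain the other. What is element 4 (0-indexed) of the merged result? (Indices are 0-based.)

merged[4] = 8

i=0 j=0: A[i]=1<=B[j]=9 take 1, i++
i=1 j=0: A[i]=3<=B[j]=9 take 3, i++
i=2 j=0: A[i]=4<=B[j]=9 take 4, i++
i=3 j=0: A[i]=6<=B[j]=9 take 6, i++
i=4 j=0: A[i]=8<=B[j]=9 take 8, i++
i=5 j=0: A[i]=13>B[j]=9 take 9, j++
i=5 j=1: A[i]=13<=B[j]=30 take 13, i++
i=6 j=1: A[i]=14<=B[j]=30 take 14, i++
i=7 j=1: A[i]=19<=B[j]=30 take 19, i++
i=8 j=1: A[i]=20<=B[j]=30 take 20, i++
i=9 j=1: A[i]=23<=B[j]=30 take 23, i++
i=10 j=1: A[i]=24<=B[j]=30 take 24, i++
i=11 j=1: A[i]=33>B[j]=30 take 30, j++
i=11 j=2: A[i]=33<=B[j]=39 take 33, i++
i=12 j=2: A[i]=34<=B[j]=39 take 34, i++
i=13 j=2: A[i]=37<=B[j]=39 take 37, i++
i=14 j=2: A[i]=38<=B[j]=39 take 38, i++
i=15 j=2: A done, take B[j]=39, j++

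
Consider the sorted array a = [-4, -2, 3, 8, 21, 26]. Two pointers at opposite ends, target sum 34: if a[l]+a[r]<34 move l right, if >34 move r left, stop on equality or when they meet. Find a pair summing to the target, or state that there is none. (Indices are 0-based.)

(8, 26)

l=0 r=5: -4+26=22 <34, l++
l=1 r=5: -2+26=24 <34, l++
l=2 r=5: 3+26=29 <34, l++
l=3 r=5: 8+26=34, found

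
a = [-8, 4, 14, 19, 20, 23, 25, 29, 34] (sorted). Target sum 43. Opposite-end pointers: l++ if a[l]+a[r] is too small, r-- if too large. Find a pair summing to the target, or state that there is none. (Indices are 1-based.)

[1,9] -8+34=26 <43 → l++
[2,9] 4+34=38 <43 → l++
[3,9] 14+34=48 >43 → r--
[3,8] 14+29=43 → found

(14, 29)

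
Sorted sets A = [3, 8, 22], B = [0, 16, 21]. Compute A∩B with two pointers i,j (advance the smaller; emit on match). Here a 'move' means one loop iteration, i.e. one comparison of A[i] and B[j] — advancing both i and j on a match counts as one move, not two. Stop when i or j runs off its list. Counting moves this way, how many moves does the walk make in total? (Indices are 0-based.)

5 moves

[i=0,j=0] 3>0 → j++
[i=0,j=1] 3<16 → i++
[i=1,j=1] 8<16 → i++
[i=2,j=1] 22>16 → j++
[i=2,j=2] 22>21 → j++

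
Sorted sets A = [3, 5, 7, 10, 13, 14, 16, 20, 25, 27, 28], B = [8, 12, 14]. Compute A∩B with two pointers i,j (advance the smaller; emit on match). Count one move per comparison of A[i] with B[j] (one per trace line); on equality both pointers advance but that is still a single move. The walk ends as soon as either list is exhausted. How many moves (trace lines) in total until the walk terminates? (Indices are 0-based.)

[i=0,j=0] 3<8 → i++
[i=1,j=0] 5<8 → i++
[i=2,j=0] 7<8 → i++
[i=3,j=0] 10>8 → j++
[i=3,j=1] 10<12 → i++
[i=4,j=1] 13>12 → j++
[i=4,j=2] 13<14 → i++
[i=5,j=2] 14==14 emit → i++,j++

8 moves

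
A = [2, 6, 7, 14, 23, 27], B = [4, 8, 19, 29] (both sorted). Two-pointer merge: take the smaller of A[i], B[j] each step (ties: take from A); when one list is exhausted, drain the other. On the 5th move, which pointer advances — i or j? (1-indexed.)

i=1 j=1: A[i]=2<=B[j]=4 take 2, i++
i=2 j=1: A[i]=6>B[j]=4 take 4, j++
i=2 j=2: A[i]=6<=B[j]=8 take 6, i++
i=3 j=2: A[i]=7<=B[j]=8 take 7, i++
i=4 j=2: A[i]=14>B[j]=8 take 8, j++

j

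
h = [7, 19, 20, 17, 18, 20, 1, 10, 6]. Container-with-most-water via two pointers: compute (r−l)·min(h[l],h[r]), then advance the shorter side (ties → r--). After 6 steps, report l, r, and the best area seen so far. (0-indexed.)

l=2, r=4, best area=76

l=0 r=8: min(7,6)*8=48 best=48 *, r--
l=0 r=7: min(7,10)*7=49 best=49 *, l++
l=1 r=7: min(19,10)*6=60 best=60 *, r--
l=1 r=6: min(19,1)*5=5 best=60, r--
l=1 r=5: min(19,20)*4=76 best=76 *, l++
l=2 r=5: min(20,20)*3=60 best=76, r--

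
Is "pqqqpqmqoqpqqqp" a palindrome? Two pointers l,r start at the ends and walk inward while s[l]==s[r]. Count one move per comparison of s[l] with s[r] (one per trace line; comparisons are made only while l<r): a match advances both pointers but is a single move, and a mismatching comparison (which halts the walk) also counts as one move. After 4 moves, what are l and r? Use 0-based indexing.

l=4, r=10

l=0 r=14: 'p'=='p', l++,r--
l=1 r=13: 'q'=='q', l++,r--
l=2 r=12: 'q'=='q', l++,r--
l=3 r=11: 'q'=='q', l++,r--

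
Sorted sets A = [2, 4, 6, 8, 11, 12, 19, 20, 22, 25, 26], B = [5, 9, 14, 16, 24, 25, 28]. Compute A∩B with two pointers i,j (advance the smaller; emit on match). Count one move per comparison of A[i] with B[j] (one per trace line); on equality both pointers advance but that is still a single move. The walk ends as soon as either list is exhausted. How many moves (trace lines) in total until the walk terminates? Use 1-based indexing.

16 moves

[i=1,j=1] 2<5 → i++
[i=2,j=1] 4<5 → i++
[i=3,j=1] 6>5 → j++
[i=3,j=2] 6<9 → i++
[i=4,j=2] 8<9 → i++
[i=5,j=2] 11>9 → j++
[i=5,j=3] 11<14 → i++
[i=6,j=3] 12<14 → i++
[i=7,j=3] 19>14 → j++
[i=7,j=4] 19>16 → j++
[i=7,j=5] 19<24 → i++
[i=8,j=5] 20<24 → i++
[i=9,j=5] 22<24 → i++
[i=10,j=5] 25>24 → j++
[i=10,j=6] 25==25 emit → i++,j++
[i=11,j=7] 26<28 → i++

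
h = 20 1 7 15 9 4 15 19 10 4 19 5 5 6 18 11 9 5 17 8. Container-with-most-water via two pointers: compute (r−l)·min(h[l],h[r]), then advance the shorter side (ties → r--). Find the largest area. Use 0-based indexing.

l=0 r=19: min(20,8)*19=152 best=152 *, r--
l=0 r=18: min(20,17)*18=306 best=306 *, r--
l=0 r=17: min(20,5)*17=85 best=306, r--
l=0 r=16: min(20,9)*16=144 best=306, r--
l=0 r=15: min(20,11)*15=165 best=306, r--
l=0 r=14: min(20,18)*14=252 best=306, r--
l=0 r=13: min(20,6)*13=78 best=306, r--
l=0 r=12: min(20,5)*12=60 best=306, r--
l=0 r=11: min(20,5)*11=55 best=306, r--
l=0 r=10: min(20,19)*10=190 best=306, r--
l=0 r=9: min(20,4)*9=36 best=306, r--
l=0 r=8: min(20,10)*8=80 best=306, r--
l=0 r=7: min(20,19)*7=133 best=306, r--
l=0 r=6: min(20,15)*6=90 best=306, r--
l=0 r=5: min(20,4)*5=20 best=306, r--
l=0 r=4: min(20,9)*4=36 best=306, r--
l=0 r=3: min(20,15)*3=45 best=306, r--
l=0 r=2: min(20,7)*2=14 best=306, r--
l=0 r=1: min(20,1)*1=1 best=306, r--

max area = 306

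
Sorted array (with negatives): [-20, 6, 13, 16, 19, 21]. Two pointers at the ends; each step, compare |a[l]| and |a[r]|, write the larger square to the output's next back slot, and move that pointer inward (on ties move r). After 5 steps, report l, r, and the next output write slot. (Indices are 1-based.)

l=1 r=6: |-20|<=|21| out[6]=441, r--
l=1 r=5: |-20|>|19| out[5]=400, l++
l=2 r=5: |6|<=|19| out[4]=361, r--
l=2 r=4: |6|<=|16| out[3]=256, r--
l=2 r=3: |6|<=|13| out[2]=169, r--

l=2, r=2, next write slot=1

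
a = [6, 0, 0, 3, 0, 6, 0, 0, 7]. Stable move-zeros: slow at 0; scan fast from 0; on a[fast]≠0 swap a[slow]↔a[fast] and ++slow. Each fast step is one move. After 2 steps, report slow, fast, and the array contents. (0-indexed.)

slow=1, fast=2, a=[6, 0, 0, 3, 0, 6, 0, 0, 7]

(s=0,f=0) a[fast]=6≠0 swap→a[0]=6 → slow++,fast++
(s=1,f=1) a[fast]=0 → fast++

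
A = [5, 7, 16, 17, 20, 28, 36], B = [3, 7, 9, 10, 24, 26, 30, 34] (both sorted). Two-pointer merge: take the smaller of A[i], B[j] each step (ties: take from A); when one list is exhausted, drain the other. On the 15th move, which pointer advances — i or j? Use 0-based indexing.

[i=0,j=0] A[i]=5>B[j]=3 take 3 → j++
[i=0,j=1] A[i]=5<=B[j]=7 take 5 → i++
[i=1,j=1] A[i]=7<=B[j]=7 take 7 → i++
[i=2,j=1] A[i]=16>B[j]=7 take 7 → j++
[i=2,j=2] A[i]=16>B[j]=9 take 9 → j++
[i=2,j=3] A[i]=16>B[j]=10 take 10 → j++
[i=2,j=4] A[i]=16<=B[j]=24 take 16 → i++
[i=3,j=4] A[i]=17<=B[j]=24 take 17 → i++
[i=4,j=4] A[i]=20<=B[j]=24 take 20 → i++
[i=5,j=4] A[i]=28>B[j]=24 take 24 → j++
[i=5,j=5] A[i]=28>B[j]=26 take 26 → j++
[i=5,j=6] A[i]=28<=B[j]=30 take 28 → i++
[i=6,j=6] A[i]=36>B[j]=30 take 30 → j++
[i=6,j=7] A[i]=36>B[j]=34 take 34 → j++
[i=6,j=8] B done, take A[i]=36 → i++

i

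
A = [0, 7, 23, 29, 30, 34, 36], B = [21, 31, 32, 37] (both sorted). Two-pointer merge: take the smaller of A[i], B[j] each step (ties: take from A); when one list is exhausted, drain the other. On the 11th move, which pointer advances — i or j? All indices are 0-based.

i=0 j=0: A[i]=0<=B[j]=21 take 0, i++
i=1 j=0: A[i]=7<=B[j]=21 take 7, i++
i=2 j=0: A[i]=23>B[j]=21 take 21, j++
i=2 j=1: A[i]=23<=B[j]=31 take 23, i++
i=3 j=1: A[i]=29<=B[j]=31 take 29, i++
i=4 j=1: A[i]=30<=B[j]=31 take 30, i++
i=5 j=1: A[i]=34>B[j]=31 take 31, j++
i=5 j=2: A[i]=34>B[j]=32 take 32, j++
i=5 j=3: A[i]=34<=B[j]=37 take 34, i++
i=6 j=3: A[i]=36<=B[j]=37 take 36, i++
i=7 j=3: A done, take B[j]=37, j++

j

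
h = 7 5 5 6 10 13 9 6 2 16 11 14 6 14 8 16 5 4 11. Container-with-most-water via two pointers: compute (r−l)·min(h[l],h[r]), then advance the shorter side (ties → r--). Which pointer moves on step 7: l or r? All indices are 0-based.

[0,18] min(7,11)*18=126 best=126 * → l++
[1,18] min(5,11)*17=85 best=126 → l++
[2,18] min(5,11)*16=80 best=126 → l++
[3,18] min(6,11)*15=90 best=126 → l++
[4,18] min(10,11)*14=140 best=140 * → l++
[5,18] min(13,11)*13=143 best=143 * → r--
[5,17] min(13,4)*12=48 best=143 → r--

r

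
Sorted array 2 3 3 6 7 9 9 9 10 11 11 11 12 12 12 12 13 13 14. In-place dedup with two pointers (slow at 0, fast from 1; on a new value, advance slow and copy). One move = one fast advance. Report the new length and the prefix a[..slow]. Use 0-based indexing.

length 10; prefix = [2, 3, 6, 7, 9, 10, 11, 12, 13, 14]

(s=0,f=1) a[fast]=3≠a[slow]=2 write a[1]=3 → slow++,fast++
(s=1,f=2) a[fast]=3=a[slow] dup → fast++
(s=1,f=3) a[fast]=6≠a[slow]=3 write a[2]=6 → slow++,fast++
(s=2,f=4) a[fast]=7≠a[slow]=6 write a[3]=7 → slow++,fast++
(s=3,f=5) a[fast]=9≠a[slow]=7 write a[4]=9 → slow++,fast++
(s=4,f=6) a[fast]=9=a[slow] dup → fast++
(s=4,f=7) a[fast]=9=a[slow] dup → fast++
(s=4,f=8) a[fast]=10≠a[slow]=9 write a[5]=10 → slow++,fast++
(s=5,f=9) a[fast]=11≠a[slow]=10 write a[6]=11 → slow++,fast++
(s=6,f=10) a[fast]=11=a[slow] dup → fast++
(s=6,f=11) a[fast]=11=a[slow] dup → fast++
(s=6,f=12) a[fast]=12≠a[slow]=11 write a[7]=12 → slow++,fast++
(s=7,f=13) a[fast]=12=a[slow] dup → fast++
(s=7,f=14) a[fast]=12=a[slow] dup → fast++
(s=7,f=15) a[fast]=12=a[slow] dup → fast++
(s=7,f=16) a[fast]=13≠a[slow]=12 write a[8]=13 → slow++,fast++
(s=8,f=17) a[fast]=13=a[slow] dup → fast++
(s=8,f=18) a[fast]=14≠a[slow]=13 write a[9]=14 → slow++,fast++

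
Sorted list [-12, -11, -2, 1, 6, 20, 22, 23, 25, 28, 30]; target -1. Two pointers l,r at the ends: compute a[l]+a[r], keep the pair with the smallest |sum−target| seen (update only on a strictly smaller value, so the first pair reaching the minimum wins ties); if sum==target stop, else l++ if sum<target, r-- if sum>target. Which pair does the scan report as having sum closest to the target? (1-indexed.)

[1,11] -12+30=18 d=19 * → r--
[1,10] -12+28=16 d=17 * → r--
[1,9] -12+25=13 d=14 * → r--
[1,8] -12+23=11 d=12 * → r--
[1,7] -12+22=10 d=11 * → r--
[1,6] -12+20=8 d=9 * → r--
[1,5] -12+6=-6 d=5 * → l++
[2,5] -11+6=-5 d=4 * → l++
[3,5] -2+6=4 d=5 → r--
[3,4] -2+1=-1 d=0 * → stop

pair (-2, 1) with sum -1 (|Δ|=0)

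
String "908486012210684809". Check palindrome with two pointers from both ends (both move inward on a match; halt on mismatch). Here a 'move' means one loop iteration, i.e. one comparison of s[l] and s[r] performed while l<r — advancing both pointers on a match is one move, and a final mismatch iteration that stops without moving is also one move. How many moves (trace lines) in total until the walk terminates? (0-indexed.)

[0,17] '9'=='9' → l++,r--
[1,16] '0'=='0' → l++,r--
[2,15] '8'=='8' → l++,r--
[3,14] '4'=='4' → l++,r--
[4,13] '8'=='8' → l++,r--
[5,12] '6'=='6' → l++,r--
[6,11] '0'=='0' → l++,r--
[7,10] '1'=='1' → l++,r--
[8,9] '2'=='2' → l++,r--

9 moves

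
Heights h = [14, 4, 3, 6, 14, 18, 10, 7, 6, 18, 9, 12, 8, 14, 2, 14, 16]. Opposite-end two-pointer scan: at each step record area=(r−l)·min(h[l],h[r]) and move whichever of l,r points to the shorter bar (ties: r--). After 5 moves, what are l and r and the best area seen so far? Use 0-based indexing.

l=5, r=16, best area=224

l=0 r=16: min(14,16)*16=224 best=224 *, l++
l=1 r=16: min(4,16)*15=60 best=224, l++
l=2 r=16: min(3,16)*14=42 best=224, l++
l=3 r=16: min(6,16)*13=78 best=224, l++
l=4 r=16: min(14,16)*12=168 best=224, l++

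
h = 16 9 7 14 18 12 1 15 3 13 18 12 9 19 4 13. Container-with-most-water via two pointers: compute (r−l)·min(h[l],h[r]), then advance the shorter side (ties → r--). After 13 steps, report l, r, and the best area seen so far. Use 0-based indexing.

l=11, r=13, best area=208

l=0 r=15: min(16,13)*15=195 best=195 *, r--
l=0 r=14: min(16,4)*14=56 best=195, r--
l=0 r=13: min(16,19)*13=208 best=208 *, l++
l=1 r=13: min(9,19)*12=108 best=208, l++
l=2 r=13: min(7,19)*11=77 best=208, l++
l=3 r=13: min(14,19)*10=140 best=208, l++
l=4 r=13: min(18,19)*9=162 best=208, l++
l=5 r=13: min(12,19)*8=96 best=208, l++
l=6 r=13: min(1,19)*7=7 best=208, l++
l=7 r=13: min(15,19)*6=90 best=208, l++
l=8 r=13: min(3,19)*5=15 best=208, l++
l=9 r=13: min(13,19)*4=52 best=208, l++
l=10 r=13: min(18,19)*3=54 best=208, l++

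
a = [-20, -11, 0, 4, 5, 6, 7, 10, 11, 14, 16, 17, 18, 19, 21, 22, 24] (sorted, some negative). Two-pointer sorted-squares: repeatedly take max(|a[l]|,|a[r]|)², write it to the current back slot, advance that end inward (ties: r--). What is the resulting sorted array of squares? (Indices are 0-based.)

[0, 16, 25, 36, 49, 100, 121, 121, 196, 256, 289, 324, 361, 400, 441, 484, 576]

[0,16] |-20|<=|24| out[16]=576 → r--
[0,15] |-20|<=|22| out[15]=484 → r--
[0,14] |-20|<=|21| out[14]=441 → r--
[0,13] |-20|>|19| out[13]=400 → l++
[1,13] |-11|<=|19| out[12]=361 → r--
[1,12] |-11|<=|18| out[11]=324 → r--
[1,11] |-11|<=|17| out[10]=289 → r--
[1,10] |-11|<=|16| out[9]=256 → r--
[1,9] |-11|<=|14| out[8]=196 → r--
[1,8] |-11|<=|11| out[7]=121 → r--
[1,7] |-11|>|10| out[6]=121 → l++
[2,7] |0|<=|10| out[5]=100 → r--
[2,6] |0|<=|7| out[4]=49 → r--
[2,5] |0|<=|6| out[3]=36 → r--
[2,4] |0|<=|5| out[2]=25 → r--
[2,3] |0|<=|4| out[1]=16 → r--
[2,2] |0|<=|0| out[0]=0 → r--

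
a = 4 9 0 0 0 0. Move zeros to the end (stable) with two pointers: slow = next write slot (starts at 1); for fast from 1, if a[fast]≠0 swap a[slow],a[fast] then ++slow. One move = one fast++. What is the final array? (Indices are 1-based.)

slow=1 fast=1: a[fast]=4≠0 swap→a[1]=4, slow++,fast++
slow=2 fast=2: a[fast]=9≠0 swap→a[2]=9, slow++,fast++
slow=3 fast=3: a[fast]=0, fast++
slow=3 fast=4: a[fast]=0, fast++
slow=3 fast=5: a[fast]=0, fast++
slow=3 fast=6: a[fast]=0, fast++

[4, 9, 0, 0, 0, 0]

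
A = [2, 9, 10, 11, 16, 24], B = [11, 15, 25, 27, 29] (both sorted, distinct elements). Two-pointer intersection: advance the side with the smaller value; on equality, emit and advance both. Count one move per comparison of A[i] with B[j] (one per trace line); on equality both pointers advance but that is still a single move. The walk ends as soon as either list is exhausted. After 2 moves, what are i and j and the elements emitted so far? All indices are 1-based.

i=1 j=1: 2<11, i++
i=2 j=1: 9<11, i++

i=3, j=1, emitted=[]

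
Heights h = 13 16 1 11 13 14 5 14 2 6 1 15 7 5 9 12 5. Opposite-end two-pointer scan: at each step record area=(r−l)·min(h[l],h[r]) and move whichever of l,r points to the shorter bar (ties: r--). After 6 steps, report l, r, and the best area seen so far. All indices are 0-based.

l=1, r=11, best area=180

[0,16] min(13,5)*16=80 best=80 * → r--
[0,15] min(13,12)*15=180 best=180 * → r--
[0,14] min(13,9)*14=126 best=180 → r--
[0,13] min(13,5)*13=65 best=180 → r--
[0,12] min(13,7)*12=84 best=180 → r--
[0,11] min(13,15)*11=143 best=180 → l++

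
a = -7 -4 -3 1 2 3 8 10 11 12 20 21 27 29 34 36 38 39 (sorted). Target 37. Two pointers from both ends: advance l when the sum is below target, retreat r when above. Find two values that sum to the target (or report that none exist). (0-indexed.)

(1, 36)

[0,17] -7+39=32 <37 → l++
[1,17] -4+39=35 <37 → l++
[2,17] -3+39=36 <37 → l++
[3,17] 1+39=40 >37 → r--
[3,16] 1+38=39 >37 → r--
[3,15] 1+36=37 → found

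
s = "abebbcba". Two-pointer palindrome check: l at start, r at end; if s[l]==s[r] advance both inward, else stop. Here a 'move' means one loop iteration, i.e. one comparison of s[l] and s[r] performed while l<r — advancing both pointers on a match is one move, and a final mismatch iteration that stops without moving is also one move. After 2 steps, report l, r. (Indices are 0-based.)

l=2, r=5

l=0 r=7: 'a'=='a', l++,r--
l=1 r=6: 'b'=='b', l++,r--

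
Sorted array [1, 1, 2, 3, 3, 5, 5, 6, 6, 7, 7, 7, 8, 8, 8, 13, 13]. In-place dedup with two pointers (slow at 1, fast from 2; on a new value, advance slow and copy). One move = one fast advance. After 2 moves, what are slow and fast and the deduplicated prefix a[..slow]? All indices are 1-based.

slow=1 fast=2: a[fast]=1=a[slow] dup, fast++
slow=1 fast=3: a[fast]=2≠a[slow]=1 write a[2]=2, slow++,fast++

slow=2, fast=4, prefix=[1, 2]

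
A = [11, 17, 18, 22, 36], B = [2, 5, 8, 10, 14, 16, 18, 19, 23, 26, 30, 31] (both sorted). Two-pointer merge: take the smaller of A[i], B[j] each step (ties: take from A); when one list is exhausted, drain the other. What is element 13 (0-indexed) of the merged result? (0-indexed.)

merged[13] = 26

[i=0,j=0] A[i]=11>B[j]=2 take 2 → j++
[i=0,j=1] A[i]=11>B[j]=5 take 5 → j++
[i=0,j=2] A[i]=11>B[j]=8 take 8 → j++
[i=0,j=3] A[i]=11>B[j]=10 take 10 → j++
[i=0,j=4] A[i]=11<=B[j]=14 take 11 → i++
[i=1,j=4] A[i]=17>B[j]=14 take 14 → j++
[i=1,j=5] A[i]=17>B[j]=16 take 16 → j++
[i=1,j=6] A[i]=17<=B[j]=18 take 17 → i++
[i=2,j=6] A[i]=18<=B[j]=18 take 18 → i++
[i=3,j=6] A[i]=22>B[j]=18 take 18 → j++
[i=3,j=7] A[i]=22>B[j]=19 take 19 → j++
[i=3,j=8] A[i]=22<=B[j]=23 take 22 → i++
[i=4,j=8] A[i]=36>B[j]=23 take 23 → j++
[i=4,j=9] A[i]=36>B[j]=26 take 26 → j++
[i=4,j=10] A[i]=36>B[j]=30 take 30 → j++
[i=4,j=11] A[i]=36>B[j]=31 take 31 → j++
[i=4,j=12] B done, take A[i]=36 → i++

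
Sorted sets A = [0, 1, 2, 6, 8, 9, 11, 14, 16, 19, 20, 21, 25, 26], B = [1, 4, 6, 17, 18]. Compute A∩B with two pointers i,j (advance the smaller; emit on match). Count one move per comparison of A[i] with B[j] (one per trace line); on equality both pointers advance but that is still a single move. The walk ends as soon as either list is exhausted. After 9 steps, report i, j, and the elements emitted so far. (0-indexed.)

i=8, j=3, emitted=[1, 6]

i=0 j=0: 0<1, i++
i=1 j=0: 1==1 emit, i++,j++
i=2 j=1: 2<4, i++
i=3 j=1: 6>4, j++
i=3 j=2: 6==6 emit, i++,j++
i=4 j=3: 8<17, i++
i=5 j=3: 9<17, i++
i=6 j=3: 11<17, i++
i=7 j=3: 14<17, i++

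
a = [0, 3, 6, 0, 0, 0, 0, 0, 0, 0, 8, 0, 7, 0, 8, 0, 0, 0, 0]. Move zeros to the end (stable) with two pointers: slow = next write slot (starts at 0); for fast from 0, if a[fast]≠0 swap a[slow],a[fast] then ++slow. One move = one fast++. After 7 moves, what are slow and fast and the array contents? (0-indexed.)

slow=0 fast=0: a[fast]=0, fast++
slow=0 fast=1: a[fast]=3≠0 swap→a[0]=3, slow++,fast++
slow=1 fast=2: a[fast]=6≠0 swap→a[1]=6, slow++,fast++
slow=2 fast=3: a[fast]=0, fast++
slow=2 fast=4: a[fast]=0, fast++
slow=2 fast=5: a[fast]=0, fast++
slow=2 fast=6: a[fast]=0, fast++

slow=2, fast=7, a=[3, 6, 0, 0, 0, 0, 0, 0, 0, 0, 8, 0, 7, 0, 8, 0, 0, 0, 0]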